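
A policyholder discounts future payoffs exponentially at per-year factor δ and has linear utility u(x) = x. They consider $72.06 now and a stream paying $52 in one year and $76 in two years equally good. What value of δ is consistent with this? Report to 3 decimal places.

δ ≈ 0.690

Equating present values: 72.06 = 52δ + 76δ².
So 76δ² + 52δ − 72.06 = 0.
δ = (−52 + √(52² + 4·76·72.06)) / (2·76) = (−52 + √24610.24) / 152 ≈ 0.690.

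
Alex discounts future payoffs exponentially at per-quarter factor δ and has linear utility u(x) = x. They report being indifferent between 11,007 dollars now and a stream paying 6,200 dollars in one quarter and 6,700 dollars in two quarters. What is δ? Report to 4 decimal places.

Equating present values: 11007 = 6200δ + 6700δ².
That is, 6700δ² + 6200δ − 11007 = 0, a quadratic in δ.
The positive root is δ = [−6200 + √(6200² + 4·6700·11007)] / (2·6700) = (−6200 + 18260.000)/13400 ≈ 0.9000.

δ ≈ 0.9000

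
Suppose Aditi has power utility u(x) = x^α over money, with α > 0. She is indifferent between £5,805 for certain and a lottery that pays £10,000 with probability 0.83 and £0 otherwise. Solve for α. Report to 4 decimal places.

The lottery's expected utility is 0.83·u(10000) + 0.17·u(0) = 0.83·10000^α (since u(0) = 0 for α > 0).
Equating: 5805^α = 0.83·10000^α, i.e. 0.5805^α = 0.83.
Taking logs: α·ln(5805/10000) = ln(0.83), so α = -0.1863296 / -0.5438655 ≈ 0.3426.

α ≈ 0.3426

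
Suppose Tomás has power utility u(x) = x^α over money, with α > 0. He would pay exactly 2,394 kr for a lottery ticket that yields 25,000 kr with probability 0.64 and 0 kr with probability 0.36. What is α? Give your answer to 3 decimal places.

Since u(0) = 0, the lottery's EU is 0.64·25000^α.
Equating: 2394^α = 0.64·25000^α, i.e. 0.0958^α = 0.64.
Take logs: α = ln 0.64 / ln(2394/25000) ≈ 0.19024.

α ≈ 0.190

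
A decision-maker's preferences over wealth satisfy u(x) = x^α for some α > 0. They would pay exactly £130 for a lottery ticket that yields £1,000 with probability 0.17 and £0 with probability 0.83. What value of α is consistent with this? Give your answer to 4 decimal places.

α ≈ 0.8685

The lottery's expected utility is 0.17·u(1000) + 0.83·u(0) = 0.17·1000^α (since u(0) = 0 for α > 0).
Setting u(130) equal to that: 130^α = 0.17·1000^α ⇒ (130/1000)^α = 0.17.
Take logs: α = ln 0.17 / ln(130/1000) ≈ 0.868512.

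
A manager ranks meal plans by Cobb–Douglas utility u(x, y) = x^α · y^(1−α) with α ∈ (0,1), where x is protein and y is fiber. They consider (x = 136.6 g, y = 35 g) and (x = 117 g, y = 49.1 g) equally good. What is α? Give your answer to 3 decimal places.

α ≈ 0.686

Set the two utilities equal: 136.6^α·35^(1−α) = 117^α·49.1^(1−α).
Rearrange to (136.6/117)^α = (49.1/35)^(1−α) and take logs: α·0.154883 = (1−α)·0.338511.
So α/(1−α) = (0.338511)/(0.154883) = 2.185592, and α = 2.185592/3.185592 ≈ 0.686.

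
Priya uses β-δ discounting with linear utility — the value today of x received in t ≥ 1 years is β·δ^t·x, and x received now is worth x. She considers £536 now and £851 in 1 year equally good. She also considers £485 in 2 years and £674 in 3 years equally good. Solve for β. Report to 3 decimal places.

Both payoffs in the second observation are in the future, so β drops out: δ^2·485 = δ^3·674 ⇒ δ = 485/674 = 0.71958.
Now use the now-vs-future pair: 536 = β·δ·851 gives β = 536/(0.71958·851) ≈ 0.875.

β ≈ 0.875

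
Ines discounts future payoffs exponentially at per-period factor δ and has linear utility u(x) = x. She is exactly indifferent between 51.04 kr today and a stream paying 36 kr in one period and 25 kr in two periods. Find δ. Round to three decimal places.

δ ≈ 0.880

The stream is worth 36δ + 25δ² today, so 36δ + 25δ² = 51.04.
So 25δ² + 36δ − 51.04 = 0.
The positive root is δ = [−36 + √(36² + 4·25·51.04)] / (2·25) = (−36 + 80.000)/50 ≈ 0.880.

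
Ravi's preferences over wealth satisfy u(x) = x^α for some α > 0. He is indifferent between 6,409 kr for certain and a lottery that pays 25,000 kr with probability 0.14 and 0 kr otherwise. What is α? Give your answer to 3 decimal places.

α ≈ 1.444

EU(lottery) = 0.14·25000^α + 0.86·0 = 0.14·25000^α.
Equating: 6409^α = 0.14·25000^α, i.e. 0.2564^α = 0.14.
Taking logs: α·ln(6409/25000) = ln(0.14), so α = -1.966113 / -1.361173 ≈ 1.444.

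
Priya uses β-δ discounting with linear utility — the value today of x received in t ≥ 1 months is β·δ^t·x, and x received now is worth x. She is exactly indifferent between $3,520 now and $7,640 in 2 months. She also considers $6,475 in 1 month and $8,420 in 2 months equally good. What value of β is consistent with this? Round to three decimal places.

β ≈ 0.779

The second indifference involves only future payoffs, so β cancels: β·δ^1·6475 = β·δ^2·8420, giving δ = 6475/8420 = 0.76900.
Substituting δ into 3520 = β·δ^2·7640: β = 3520/(4518.026) ≈ 0.779.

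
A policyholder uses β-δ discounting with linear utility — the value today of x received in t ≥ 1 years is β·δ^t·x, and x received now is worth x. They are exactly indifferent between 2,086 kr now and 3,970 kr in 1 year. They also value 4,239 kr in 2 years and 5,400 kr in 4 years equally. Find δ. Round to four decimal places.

From the later pair, β·δ^2·4239 = β·δ^4·5400; dividing through, δ^2 = 4239/5400 = 0.78500, so δ = 0.88600.

δ ≈ 0.8860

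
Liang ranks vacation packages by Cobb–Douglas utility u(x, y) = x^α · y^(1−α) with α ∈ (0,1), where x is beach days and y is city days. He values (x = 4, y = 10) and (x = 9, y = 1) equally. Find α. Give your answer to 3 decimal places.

Set the two utilities equal: 4^α·10^(1−α) = 9^α·1^(1−α).
Rearrange to (4/9)^α = (1/10)^(1−α) and take logs: α·-0.810930 = (1−α)·-2.302585.
So α/(1−α) = (-2.302585)/(-0.810930) = 2.839437, and α = 2.839437/3.839437 ≈ 0.740.

α ≈ 0.740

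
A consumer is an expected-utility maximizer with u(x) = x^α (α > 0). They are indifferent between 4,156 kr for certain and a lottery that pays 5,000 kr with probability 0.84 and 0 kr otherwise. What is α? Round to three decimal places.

α ≈ 0.943

EU(lottery) = 0.84·5000^α + 0.16·0 = 0.84·5000^α.
Setting u(4156) equal to that: 4156^α = 0.84·5000^α ⇒ (4156/5000)^α = 0.84.
Take logs: α = ln 0.84 / ln(4156/5000) ≈ 0.94304.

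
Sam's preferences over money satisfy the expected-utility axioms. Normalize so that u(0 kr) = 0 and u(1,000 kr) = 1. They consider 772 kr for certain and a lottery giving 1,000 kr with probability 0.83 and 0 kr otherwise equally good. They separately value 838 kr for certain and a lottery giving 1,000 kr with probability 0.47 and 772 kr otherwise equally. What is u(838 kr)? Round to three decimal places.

From the first indifference, u(772 kr) = 0.83·u(1,000 kr) + 0.17·u(0 kr) = 0.83·1 + 0.17·0 = 0.83.
Chaining: u(838 kr) = 0.47·1.00 + 0.53·0.83 = 0.9099.

0.910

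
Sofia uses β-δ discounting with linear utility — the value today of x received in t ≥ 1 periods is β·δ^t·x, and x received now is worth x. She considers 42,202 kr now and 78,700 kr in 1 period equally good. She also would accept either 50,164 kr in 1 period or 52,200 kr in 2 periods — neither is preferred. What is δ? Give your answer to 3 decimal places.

From the later pair, β·δ^1·50164 = β·δ^2·52200; dividing through, δ = 50164/52200 = 0.96100.

δ ≈ 0.961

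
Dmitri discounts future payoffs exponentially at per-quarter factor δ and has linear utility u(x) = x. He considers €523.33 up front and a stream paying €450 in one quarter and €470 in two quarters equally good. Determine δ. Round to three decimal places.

Equating present values: 523.33 = 450δ + 470δ².
So 470δ² + 450δ − 523.33 = 0.
δ = (−450 + √(450² + 4·470·523.33)) / (2·470) = (−450 + √1186360.40) / 940 ≈ 0.680.

δ ≈ 0.680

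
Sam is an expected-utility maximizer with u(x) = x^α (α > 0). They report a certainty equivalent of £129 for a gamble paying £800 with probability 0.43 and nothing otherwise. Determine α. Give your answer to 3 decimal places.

α ≈ 0.463

The lottery's expected utility is 0.43·u(800) + 0.57·u(0) = 0.43·800^α (since u(0) = 0 for α > 0).
Indifference: 129^α = 0.43·800^α, so (129/800)^α = 0.43.
Take logs: α = ln 0.43 / ln(129/800) ≈ 0.46250.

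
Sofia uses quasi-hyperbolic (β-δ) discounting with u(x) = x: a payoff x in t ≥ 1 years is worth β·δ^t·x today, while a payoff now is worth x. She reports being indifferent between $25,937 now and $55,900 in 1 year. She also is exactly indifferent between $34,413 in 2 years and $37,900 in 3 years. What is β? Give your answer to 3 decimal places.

From the later pair, β·δ^2·34413 = β·δ^3·37900; dividing through, δ = 34413/37900 = 0.90799.
The first indifference: 25937 = β·δ·55900, so β = 25937/(δ·55900) = 25937/(0.90799·55900) ≈ 0.511.

β ≈ 0.511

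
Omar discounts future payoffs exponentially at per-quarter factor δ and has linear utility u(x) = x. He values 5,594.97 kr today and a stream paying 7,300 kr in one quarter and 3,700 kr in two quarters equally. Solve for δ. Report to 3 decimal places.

The stream is worth 7300δ + 3700δ² today, so 7300δ + 3700δ² = 5594.97.
That is, 3700δ² + 7300δ − 5594.97 = 0, a quadratic in δ.
δ = (−7300 + √(7300² + 4·3700·5594.97)) / (2·3700) = (−7300 + √136095556.00) / 7400 ≈ 0.590.

δ ≈ 0.590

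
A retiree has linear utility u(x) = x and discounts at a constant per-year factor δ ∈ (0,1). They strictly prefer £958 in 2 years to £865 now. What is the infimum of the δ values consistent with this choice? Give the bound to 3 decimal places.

δ > 0.950

Comparing present values: 865 < δ^2·958.
So δ^2 > 865/958 = 0.90292; taking the square root of both positive sides preserves the inequality.
δ > 0.90292^(1/2) = 0.950.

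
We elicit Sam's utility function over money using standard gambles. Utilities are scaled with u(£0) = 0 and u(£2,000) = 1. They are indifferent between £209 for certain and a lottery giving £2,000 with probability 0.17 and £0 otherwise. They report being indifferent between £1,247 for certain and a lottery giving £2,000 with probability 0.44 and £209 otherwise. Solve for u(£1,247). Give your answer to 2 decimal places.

First, u(£209) = 0.17·u(£2,000) + 0.83·u(£0) = 0.17.
Then u(£1,247) = 0.44·u(£2,000) + 0.56·u(£209) = 0.44·1.00 + 0.56·0.17 = 0.5352.

0.54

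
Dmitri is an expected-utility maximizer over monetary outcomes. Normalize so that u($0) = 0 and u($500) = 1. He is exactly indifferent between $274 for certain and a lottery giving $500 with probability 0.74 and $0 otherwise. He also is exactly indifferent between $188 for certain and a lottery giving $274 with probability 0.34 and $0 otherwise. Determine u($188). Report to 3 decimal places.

0.252

First, u($274) = 0.74·u($500) + 0.26·u($0) = 0.74.
Chaining: u($188) = 0.34·0.74 + 0.66·0.00 = 0.2516.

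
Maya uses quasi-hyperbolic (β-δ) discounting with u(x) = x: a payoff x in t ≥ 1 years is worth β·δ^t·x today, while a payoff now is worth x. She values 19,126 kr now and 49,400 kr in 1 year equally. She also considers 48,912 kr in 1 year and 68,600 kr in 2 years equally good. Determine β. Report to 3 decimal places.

The second indifference involves only future payoffs, so β cancels: β·δ^1·48912 = β·δ^2·68600, giving δ = 48912/68600 = 0.71300.
Now use the now-vs-future pair: 19126 = β·δ·49400 gives β = 19126/(0.71300·49400) ≈ 0.543.

β ≈ 0.543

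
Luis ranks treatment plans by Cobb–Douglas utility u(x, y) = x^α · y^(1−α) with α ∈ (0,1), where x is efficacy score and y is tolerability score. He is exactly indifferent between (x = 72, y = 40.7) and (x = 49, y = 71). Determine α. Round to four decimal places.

Set the two utilities equal: 72^α·40.7^(1−α) = 49^α·71^(1−α).
Taking logs: α·ln 72 + (1−α)·ln 40.7 = α·ln 49 + (1−α)·ln 71, i.e. α·0.3848458 = (1−α)·0.5564518.
Thus α·(0.9412976) = 0.5564518, so α = 0.5564518/0.9412976 ≈ 0.5912.

α ≈ 0.5912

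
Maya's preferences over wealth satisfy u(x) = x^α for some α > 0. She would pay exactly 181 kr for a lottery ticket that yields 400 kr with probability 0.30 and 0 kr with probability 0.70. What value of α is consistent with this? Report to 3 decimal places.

Since u(0) = 0, the lottery's EU is 0.30·400^α.
Setting u(181) equal to that: 181^α = 0.30·400^α ⇒ (181/400)^α = 0.30.
Take logs: α = ln 0.30 / ln(181/400) ≈ 1.51831.

α ≈ 1.518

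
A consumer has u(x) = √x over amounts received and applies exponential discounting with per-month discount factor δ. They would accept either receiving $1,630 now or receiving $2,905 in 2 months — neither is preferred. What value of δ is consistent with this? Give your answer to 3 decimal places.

The payoff in 2 months is discounted by δ^2, so u(1630) = δ^2·u(2905) and δ^2 = u(1630)/u(2905).
With u(x) = √x: δ^2 = √1630/√2905 = √(1630/2905) = 0.74907.
So δ = 0.74907^(1/2) ≈ 0.865.

δ ≈ 0.865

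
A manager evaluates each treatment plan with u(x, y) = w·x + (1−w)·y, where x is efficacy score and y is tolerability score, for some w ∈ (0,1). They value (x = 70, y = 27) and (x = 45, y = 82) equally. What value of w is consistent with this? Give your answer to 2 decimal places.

w = 0.69

Equating utilities: w·70 + (1−w)·27 = w·45 + (1−w)·82.
w·(70−45) = (1−w)·(82−27), i.e. w·25 = (1−w)·55.
The marginal rate of substitution is 55/25, so w = 55/(25+55) = 0.69.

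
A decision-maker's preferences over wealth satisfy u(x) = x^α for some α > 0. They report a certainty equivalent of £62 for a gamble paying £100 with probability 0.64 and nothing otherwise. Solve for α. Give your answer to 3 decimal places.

EU(lottery) = 0.64·100^α + 0.36·0 = 0.64·100^α.
Indifference: 62^α = 0.64·100^α, so (62/100)^α = 0.64.
Take logs: α = ln 0.64 / ln(62/100) ≈ 0.93359.

α ≈ 0.934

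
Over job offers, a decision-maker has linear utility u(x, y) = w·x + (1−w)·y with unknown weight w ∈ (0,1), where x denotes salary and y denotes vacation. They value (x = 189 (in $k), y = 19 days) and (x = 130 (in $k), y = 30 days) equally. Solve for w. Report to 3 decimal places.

w = 0.157

u(189,19) = u(130,30) means w·189 + (1−w)·19 = w·130 + (1−w)·30.
Rearranging, 59·w − 11·(1−w) = 0.
The marginal rate of substitution is 11/59, so w = 11/(59+11) = 0.157.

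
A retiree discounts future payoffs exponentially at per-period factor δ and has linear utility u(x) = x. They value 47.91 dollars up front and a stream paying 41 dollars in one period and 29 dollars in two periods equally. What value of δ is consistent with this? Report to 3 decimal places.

Equating present values: 47.91 = 41δ + 29δ².
So 29δ² + 41δ − 47.91 = 0.
The positive root is δ = [−41 + √(41² + 4·29·47.91)] / (2·29) = (−41 + 85.080)/58 ≈ 0.760.

δ ≈ 0.760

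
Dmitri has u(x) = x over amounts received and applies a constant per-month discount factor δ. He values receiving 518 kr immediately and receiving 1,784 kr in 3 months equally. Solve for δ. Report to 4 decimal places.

δ ≈ 0.6622

Indifference means u(518) = δ^3 · u(1784), so δ^3 = u(518)/u(1784).
With u(x) = x: δ^3 = 518/1784 = 0.29036.
Taking the cube root: δ = 0.29036^(1/3) ≈ 0.6622.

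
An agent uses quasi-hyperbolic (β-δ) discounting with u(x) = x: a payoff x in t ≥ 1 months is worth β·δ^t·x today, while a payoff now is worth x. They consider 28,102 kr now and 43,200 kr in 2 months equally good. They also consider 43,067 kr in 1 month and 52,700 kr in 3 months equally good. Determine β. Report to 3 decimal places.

β ≈ 0.796

Both payoffs in the second observation are in the future, so β drops out: δ^1·43067 = δ^3·52700 ⇒ δ^2 = 43067/52700 = 0.81721, so δ = 0.90400.
Now use the now-vs-future pair: 28102 = β·δ^2·43200 gives β = 28102/(0.81721·43200) ≈ 0.796.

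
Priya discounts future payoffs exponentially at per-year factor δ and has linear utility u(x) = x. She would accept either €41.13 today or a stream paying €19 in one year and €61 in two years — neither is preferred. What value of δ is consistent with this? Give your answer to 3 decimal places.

δ ≈ 0.680

Equating present values: 41.13 = 19δ + 61δ².
Rearranged: 61δ² + 19δ − 41.13 = 0.
The positive root is δ = [−19 + √(19² + 4·61·41.13)] / (2·61) = (−19 + 101.964)/122 ≈ 0.680.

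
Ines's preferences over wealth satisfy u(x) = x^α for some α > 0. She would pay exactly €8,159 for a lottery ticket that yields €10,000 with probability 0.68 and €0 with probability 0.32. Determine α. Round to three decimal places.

α ≈ 1.895

EU(lottery) = 0.68·10000^α + 0.32·0 = 0.68·10000^α.
Indifference: 8159^α = 0.68·10000^α, so (8159/10000)^α = 0.68.
Taking logs: α·ln(8159/10000) = ln(0.68), so α = -0.385662 / -0.203463 ≈ 1.895.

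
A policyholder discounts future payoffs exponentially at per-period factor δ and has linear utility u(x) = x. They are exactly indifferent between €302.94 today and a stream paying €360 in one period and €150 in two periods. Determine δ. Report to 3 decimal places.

Equating present values: 302.94 = 360δ + 150δ².
So 150δ² + 360δ − 302.94 = 0.
The positive root is δ = [−360 + √(360² + 4·150·302.94)] / (2·150) = (−360 + 558.000)/300 ≈ 0.660.

δ ≈ 0.660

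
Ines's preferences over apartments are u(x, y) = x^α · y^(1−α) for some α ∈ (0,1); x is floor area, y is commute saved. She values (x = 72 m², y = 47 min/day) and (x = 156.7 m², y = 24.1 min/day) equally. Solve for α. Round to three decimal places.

α ≈ 0.462

The Cobb–Douglas utilities coincide, so 72^α·47^(1−α) = 156.7^α·24.1^(1−α).
Taking logs: α·ln 72 + (1−α)·ln 47 = α·ln 156.7 + (1−α)·ln 24.1, i.e. α·-0.777667 = (1−α)·-0.667936.
So α/(1−α) = (-0.667936)/(-0.777667) = 0.858897, and α = 0.858897/1.858897 ≈ 0.462.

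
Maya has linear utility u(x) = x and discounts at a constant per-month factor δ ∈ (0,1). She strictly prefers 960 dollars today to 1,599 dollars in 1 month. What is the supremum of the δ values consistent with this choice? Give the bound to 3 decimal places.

δ < 0.600

Comparing present values: 960 > δ·1599.
So δ < 960/1599 = 0.60038.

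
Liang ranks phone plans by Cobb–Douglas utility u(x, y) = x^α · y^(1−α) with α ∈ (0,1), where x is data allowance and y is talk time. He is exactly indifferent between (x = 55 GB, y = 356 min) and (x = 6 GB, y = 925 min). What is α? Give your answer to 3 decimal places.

α ≈ 0.301

Indifference: 55^α · 356^(1−α) = 6^α · 925^(1−α).
(55/6)^α = (925/356)^(1−α); take logs: α·ln(55/6) = (1−α)·ln(925/356), i.e. α·2.215574 = (1−α)·0.954863.
Thus α·(3.170437) = 0.954863, so α = 0.954863/3.170437 ≈ 0.301.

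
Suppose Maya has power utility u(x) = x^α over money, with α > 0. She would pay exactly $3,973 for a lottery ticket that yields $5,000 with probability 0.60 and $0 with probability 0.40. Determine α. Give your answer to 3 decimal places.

Since u(0) = 0, the lottery's EU is 0.60·5000^α.
Setting u(3973) equal to that: 3973^α = 0.60·5000^α ⇒ (3973/5000)^α = 0.60.
Take logs: α = ln 0.60 / ln(3973/5000) ≈ 2.22179.

α ≈ 2.222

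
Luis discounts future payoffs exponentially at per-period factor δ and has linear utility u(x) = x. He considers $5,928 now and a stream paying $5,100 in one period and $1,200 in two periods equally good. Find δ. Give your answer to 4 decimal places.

The stream is worth 5100δ + 1200δ² today, so 5100δ + 1200δ² = 5928.
That is, 1200δ² + 5100δ − 5928 = 0, a quadratic in δ.
By the quadratic formula (taking the positive root), δ = (−5100 + √54464400.00) / 2400 ≈ 0.9500.

δ ≈ 0.9500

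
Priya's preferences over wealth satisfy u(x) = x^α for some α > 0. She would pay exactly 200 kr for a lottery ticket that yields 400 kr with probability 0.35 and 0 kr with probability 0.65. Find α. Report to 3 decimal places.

The lottery's expected utility is 0.35·u(400) + 0.65·u(0) = 0.35·400^α (since u(0) = 0 for α > 0).
Setting u(200) equal to that: 200^α = 0.35·400^α ⇒ (200/400)^α = 0.35.
α = ln(0.35) / ln(200/400) = -1.049822/-0.693147 ≈ 1.515.

α ≈ 1.515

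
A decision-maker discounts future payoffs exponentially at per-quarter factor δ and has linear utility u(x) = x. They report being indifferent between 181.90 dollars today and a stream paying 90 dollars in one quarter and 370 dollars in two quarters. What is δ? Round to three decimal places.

δ ≈ 0.590

Equating present values: 181.90 = 90δ + 370δ².
That is, 370δ² + 90δ − 181.90 = 0, a quadratic in δ.
The positive root is δ = [−90 + √(90² + 4·370·181.90)] / (2·370) = (−90 + 526.604)/740 ≈ 0.590.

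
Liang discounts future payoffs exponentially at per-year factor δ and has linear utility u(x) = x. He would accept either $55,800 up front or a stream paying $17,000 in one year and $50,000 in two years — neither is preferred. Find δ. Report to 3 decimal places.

δ ≈ 0.900

Present value of the stream is 17000·δ + 50000·δ². Indifference gives 17000δ + 50000δ² = 55800.
So 50000δ² + 17000δ − 55800 = 0.
The positive root is δ = [−17000 + √(17000² + 4·50000·55800)] / (2·50000) = (−17000 + 107000.000)/100000 ≈ 0.900.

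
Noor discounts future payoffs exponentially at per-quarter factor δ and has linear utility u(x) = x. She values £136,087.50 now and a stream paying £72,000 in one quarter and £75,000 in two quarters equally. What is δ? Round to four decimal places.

Equating present values: 136087.50 = 72000δ + 75000δ².
So 75000δ² + 72000δ − 136087.50 = 0.
By the quadratic formula (taking the positive root), δ = (−72000 + √46010250000.00) / 150000 ≈ 0.9500.

δ ≈ 0.9500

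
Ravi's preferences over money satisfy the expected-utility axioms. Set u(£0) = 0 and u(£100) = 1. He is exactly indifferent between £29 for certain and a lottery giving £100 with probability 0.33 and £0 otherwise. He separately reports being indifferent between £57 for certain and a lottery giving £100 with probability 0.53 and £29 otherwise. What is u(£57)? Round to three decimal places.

The first gamble pins u(£29): it must equal 0.33·1 + 0.67·0 = 0.33.
The second indifference gives u(£57) = 0.53·u(£100) + 0.47·u(£29) = 0.53·1.00 + 0.47·0.33 = 0.6851.

0.685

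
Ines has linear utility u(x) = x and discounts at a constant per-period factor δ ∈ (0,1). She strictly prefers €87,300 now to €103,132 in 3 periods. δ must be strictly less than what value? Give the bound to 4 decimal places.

Under u(x) = x this choice says 87300 > δ^3·103132.
Hence δ^3 < 87300/103132 = 0.84649, and x ↦ x^(1/3) is increasing on (0,∞).
δ < (87300/103132)^(1/3) ≈ 0.9460.

δ < 0.9460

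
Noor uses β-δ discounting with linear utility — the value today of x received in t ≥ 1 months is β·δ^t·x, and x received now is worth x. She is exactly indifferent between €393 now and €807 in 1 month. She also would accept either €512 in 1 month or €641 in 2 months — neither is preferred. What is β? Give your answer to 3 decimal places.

Both payoffs in the second observation are in the future, so β drops out: δ^1·512 = δ^2·641 ⇒ δ = 512/641 = 0.79875.
Substituting δ into 393 = β·δ·807: β = 393/(644.593) ≈ 0.610.

β ≈ 0.610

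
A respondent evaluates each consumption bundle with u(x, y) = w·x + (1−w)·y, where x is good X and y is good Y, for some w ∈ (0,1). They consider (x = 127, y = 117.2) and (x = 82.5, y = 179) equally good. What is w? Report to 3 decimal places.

w = 0.581

Equating utilities: w·127 + (1−w)·117.2 = w·82.5 + (1−w)·179.
w·(127−82.5) = (1−w)·(179−117.2), i.e. w·44.5 = (1−w)·61.8.
The marginal rate of substitution is 61.8/44.5, so w = 61.8/(44.5+61.8) = 0.581.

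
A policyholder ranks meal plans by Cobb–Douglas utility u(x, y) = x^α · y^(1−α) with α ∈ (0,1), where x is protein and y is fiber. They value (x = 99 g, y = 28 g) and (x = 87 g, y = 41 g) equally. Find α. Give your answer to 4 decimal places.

α ≈ 0.7469

The Cobb–Douglas utilities coincide, so 99^α·28^(1−α) = 87^α·41^(1−α).
Rearrange to (99/87)^α = (41/28)^(1−α) and take logs: α·0.1292117 = (1−α)·0.3813676.
Thus α·(0.5105793) = 0.3813676, so α = 0.3813676/0.5105793 ≈ 0.7469.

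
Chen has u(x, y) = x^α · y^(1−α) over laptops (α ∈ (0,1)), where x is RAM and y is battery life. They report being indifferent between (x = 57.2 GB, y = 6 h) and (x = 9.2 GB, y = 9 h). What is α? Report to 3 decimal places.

α ≈ 0.182

The Cobb–Douglas utilities coincide, so 57.2^α·6^(1−α) = 9.2^α·9^(1−α).
(57.2/9.2)^α = (9/6)^(1−α); take logs: α·ln(57.2/9.2) = (1−α)·ln(9/6), i.e. α·1.827350 = (1−α)·0.405465.
With A = 1.827350 and B = 0.405465: α·A = (1−α)·B, so α = B/(A+B) = 0.405465/2.232815 ≈ 0.182.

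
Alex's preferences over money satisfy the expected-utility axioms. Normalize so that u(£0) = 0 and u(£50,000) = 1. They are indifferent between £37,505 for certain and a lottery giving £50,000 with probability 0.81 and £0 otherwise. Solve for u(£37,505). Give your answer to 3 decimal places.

u(£37,505) equals the lottery's expected utility: 0.81·1 + 0.19·0 = 0.81.

0.810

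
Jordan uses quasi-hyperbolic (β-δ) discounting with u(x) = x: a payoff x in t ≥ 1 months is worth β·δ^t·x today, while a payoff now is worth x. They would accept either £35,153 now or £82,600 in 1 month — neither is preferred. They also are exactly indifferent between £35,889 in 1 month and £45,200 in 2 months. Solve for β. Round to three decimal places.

β ≈ 0.536

Both payoffs in the second observation are in the future, so β drops out: δ^1·35889 = δ^2·45200 ⇒ δ = 35889/45200 = 0.79400.
Substituting δ into 35153 = β·δ·82600: β = 35153/(65584.765) ≈ 0.536.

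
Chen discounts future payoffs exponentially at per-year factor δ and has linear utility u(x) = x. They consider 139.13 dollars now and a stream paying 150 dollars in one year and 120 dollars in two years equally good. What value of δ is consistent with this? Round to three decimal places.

The stream is worth 150δ + 120δ² today, so 150δ + 120δ² = 139.13.
Rearranged: 120δ² + 150δ − 139.13 = 0.
By the quadratic formula (taking the positive root), δ = (−150 + √89282.40) / 240 ≈ 0.620.

δ ≈ 0.620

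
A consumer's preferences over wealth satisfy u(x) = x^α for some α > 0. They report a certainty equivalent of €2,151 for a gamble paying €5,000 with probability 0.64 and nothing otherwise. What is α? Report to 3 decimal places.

EU(lottery) = 0.64·5000^α + 0.36·0 = 0.64·5000^α.
Equating: 2151^α = 0.64·5000^α, i.e. 0.4302^α = 0.64.
α = ln(0.64) / ln(2151/5000) = -0.446287/-0.843505 ≈ 0.529.

α ≈ 0.529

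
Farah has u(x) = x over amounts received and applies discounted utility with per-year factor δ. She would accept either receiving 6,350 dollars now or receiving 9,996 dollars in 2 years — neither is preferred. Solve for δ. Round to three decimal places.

Equating discounted utilities: u(6350) = δ^2·u(9996) ⇒ δ^2 = u(6350)/u(9996).
With u(x) = x: δ^2 = 6350/9996 = 0.63525.
Taking the square root: δ = 0.63525^(1/2) ≈ 0.797.

δ ≈ 0.797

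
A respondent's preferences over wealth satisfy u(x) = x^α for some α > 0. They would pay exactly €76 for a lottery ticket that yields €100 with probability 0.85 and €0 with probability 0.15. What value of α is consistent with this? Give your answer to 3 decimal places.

α ≈ 0.592

Since u(0) = 0, the lottery's EU is 0.85·100^α.
Equating: 76^α = 0.85·100^α, i.e. 0.7600^α = 0.85.
Taking logs: α·ln(76/100) = ln(0.85), so α = -0.162519 / -0.274437 ≈ 0.592.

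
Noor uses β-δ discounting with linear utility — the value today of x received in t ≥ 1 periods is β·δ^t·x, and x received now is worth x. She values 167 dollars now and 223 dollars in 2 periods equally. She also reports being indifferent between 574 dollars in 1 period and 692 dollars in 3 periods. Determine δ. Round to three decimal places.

From the later pair, β·δ^1·574 = β·δ^3·692; dividing through, δ^2 = 574/692 = 0.82948, so δ = 0.91076.

δ ≈ 0.911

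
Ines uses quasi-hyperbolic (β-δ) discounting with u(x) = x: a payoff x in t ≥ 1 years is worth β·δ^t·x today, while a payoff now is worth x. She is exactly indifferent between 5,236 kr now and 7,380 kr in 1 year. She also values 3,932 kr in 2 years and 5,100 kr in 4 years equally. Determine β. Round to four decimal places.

β ≈ 0.8080

Both payoffs in the second observation are in the future, so β drops out: δ^2·3932 = δ^4·5100 ⇒ δ^2 = 3932/5100 = 0.77098, so δ = 0.87805.
Substituting δ into 5236 = β·δ·7380: β = 5236/(6480.045) ≈ 0.8080.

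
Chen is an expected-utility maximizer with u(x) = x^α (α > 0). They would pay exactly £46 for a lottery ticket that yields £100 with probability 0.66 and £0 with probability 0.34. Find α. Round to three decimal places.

α ≈ 0.535

EU(lottery) = 0.66·100^α + 0.34·0 = 0.66·100^α.
Indifference: 46^α = 0.66·100^α, so (46/100)^α = 0.66.
Taking logs: α·ln(46/100) = ln(0.66), so α = -0.415515 / -0.776529 ≈ 0.535.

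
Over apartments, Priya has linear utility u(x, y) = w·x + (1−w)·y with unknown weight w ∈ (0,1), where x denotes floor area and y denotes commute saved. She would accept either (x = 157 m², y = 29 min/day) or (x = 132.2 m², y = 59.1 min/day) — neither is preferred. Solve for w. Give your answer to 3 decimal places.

Equating utilities: w·157 + (1−w)·29 = w·132.2 + (1−w)·59.1.
w·(157−132.2) = (1−w)·(59.1−29), i.e. w·24.8 = (1−w)·30.1.
Hence w = 30.1/(24.8+30.1) = 30.1/54.9 = 0.548.

w = 0.548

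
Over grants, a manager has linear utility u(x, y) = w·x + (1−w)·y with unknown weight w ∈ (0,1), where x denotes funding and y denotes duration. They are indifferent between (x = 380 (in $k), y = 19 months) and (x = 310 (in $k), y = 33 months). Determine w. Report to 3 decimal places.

w = 0.167

Indifference: w·380 + (1−w)·19 = w·310 + (1−w)·33.
Rearranging, 70·w − 14·(1−w) = 0.
So w/(1−w) = 14/70 = 0.2000, giving w = 14/(70+14) = 0.167.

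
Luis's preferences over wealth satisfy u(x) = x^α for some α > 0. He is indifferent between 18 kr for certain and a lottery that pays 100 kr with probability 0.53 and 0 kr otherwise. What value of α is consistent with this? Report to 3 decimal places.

EU(lottery) = 0.53·100^α + 0.47·0 = 0.53·100^α.
Setting u(18) equal to that: 18^α = 0.53·100^α ⇒ (18/100)^α = 0.53.
Take logs: α = ln 0.53 / ln(18/100) ≈ 0.37023.

α ≈ 0.370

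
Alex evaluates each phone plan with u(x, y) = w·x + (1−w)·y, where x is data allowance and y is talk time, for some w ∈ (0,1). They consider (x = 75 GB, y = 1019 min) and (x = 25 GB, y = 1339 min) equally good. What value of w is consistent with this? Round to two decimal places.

Indifference: w·75 + (1−w)·1019 = w·25 + (1−w)·1339.
Collecting terms: w·50 = (1−w)·320.
Hence w = 320/(50+320) = 320/370 = 0.86.

w = 0.86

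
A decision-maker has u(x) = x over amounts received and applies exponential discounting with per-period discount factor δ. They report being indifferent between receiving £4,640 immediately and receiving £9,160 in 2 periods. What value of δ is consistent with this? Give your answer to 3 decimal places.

δ ≈ 0.712

Equating discounted utilities: u(4640) = δ^2·u(9160) ⇒ δ^2 = u(4640)/u(9160).
With u(x) = x: δ^2 = 4640/9160 = 0.50655.
Taking the square root: δ = 0.50655^(1/2) ≈ 0.712.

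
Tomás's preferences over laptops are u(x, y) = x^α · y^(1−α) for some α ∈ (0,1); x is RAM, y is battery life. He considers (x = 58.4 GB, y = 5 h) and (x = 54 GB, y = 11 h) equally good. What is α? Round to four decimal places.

α ≈ 0.9096

The Cobb–Douglas utilities coincide, so 58.4^α·5^(1−α) = 54^α·11^(1−α).
Taking logs: α·ln 58.4 + (1−α)·ln 5 = α·ln 54 + (1−α)·ln 11, i.e. α·0.0783318 = (1−α)·0.7884574.
Thus α·(0.8667892) = 0.7884574, so α = 0.7884574/0.8667892 ≈ 0.9096.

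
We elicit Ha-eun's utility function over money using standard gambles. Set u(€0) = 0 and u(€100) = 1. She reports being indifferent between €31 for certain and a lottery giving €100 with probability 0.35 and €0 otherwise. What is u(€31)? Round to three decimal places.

The indifference gives u(€31) = 0.35·u(€100) + 0.65·u(€0) = 0.35·1 + 0.65·0 = 0.35.

0.350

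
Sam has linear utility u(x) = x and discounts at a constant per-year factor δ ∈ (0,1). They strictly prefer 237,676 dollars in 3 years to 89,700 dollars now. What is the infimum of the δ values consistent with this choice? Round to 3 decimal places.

Comparing present values: 89700 < δ^3·237676.
So δ^3 > 89700/237676 = 0.37740; taking the cube root of both positive sides preserves the inequality.
δ > (89700/237676)^(1/3) ≈ 0.723.

δ > 0.723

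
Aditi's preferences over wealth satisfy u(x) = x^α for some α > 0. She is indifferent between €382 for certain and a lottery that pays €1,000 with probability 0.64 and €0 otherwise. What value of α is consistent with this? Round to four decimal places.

α ≈ 0.4638

EU(lottery) = 0.64·1000^α + 0.36·0 = 0.64·1000^α.
Equating: 382^α = 0.64·1000^α, i.e. 0.3820^α = 0.64.
α = ln(0.64) / ln(382/1000) = -0.4462871/-0.9623347 ≈ 0.4638.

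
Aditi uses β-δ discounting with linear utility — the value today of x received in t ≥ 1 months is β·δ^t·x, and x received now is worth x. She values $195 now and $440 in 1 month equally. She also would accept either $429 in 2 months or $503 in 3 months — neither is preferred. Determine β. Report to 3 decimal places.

β ≈ 0.520

Both payoffs in the second observation are in the future, so β drops out: δ^2·429 = δ^3·503 ⇒ δ = 429/503 = 0.85288.
Substituting δ into 195 = β·δ·440: β = 195/(375.268) ≈ 0.520.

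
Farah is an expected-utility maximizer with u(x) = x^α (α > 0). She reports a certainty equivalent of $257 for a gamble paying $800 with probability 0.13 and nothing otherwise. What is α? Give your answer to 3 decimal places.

The lottery's expected utility is 0.13·u(800) + 0.87·u(0) = 0.13·800^α (since u(0) = 0 for α > 0).
Indifference: 257^α = 0.13·800^α, so (257/800)^α = 0.13.
Take logs: α = ln 0.13 / ln(257/800) ≈ 1.79670.

α ≈ 1.797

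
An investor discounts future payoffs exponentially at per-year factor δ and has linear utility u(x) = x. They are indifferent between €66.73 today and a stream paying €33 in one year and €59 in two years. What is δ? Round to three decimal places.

Equating present values: 66.73 = 33δ + 59δ².
Rearranged: 59δ² + 33δ − 66.73 = 0.
δ = (−33 + √(33² + 4·59·66.73)) / (2·59) = (−33 + √16837.28) / 118 ≈ 0.820.

δ ≈ 0.820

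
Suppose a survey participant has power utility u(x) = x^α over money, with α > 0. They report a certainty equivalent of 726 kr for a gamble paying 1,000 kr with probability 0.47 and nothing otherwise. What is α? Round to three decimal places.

Since u(0) = 0, the lottery's EU is 0.47·1000^α.
Indifference: 726^α = 0.47·1000^α, so (726/1000)^α = 0.47.
Taking logs: α·ln(726/1000) = ln(0.47), so α = -0.755023 / -0.320205 ≈ 2.358.

α ≈ 2.358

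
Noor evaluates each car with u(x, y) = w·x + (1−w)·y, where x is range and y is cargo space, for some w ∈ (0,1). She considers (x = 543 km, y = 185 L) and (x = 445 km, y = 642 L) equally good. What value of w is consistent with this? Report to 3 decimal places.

w = 0.823

u(543,185) = u(445,642) means w·543 + (1−w)·185 = w·445 + (1−w)·642.
Rearranging, 98·w − 457·(1−w) = 0.
The marginal rate of substitution is 457/98, so w = 457/(98+457) = 0.823.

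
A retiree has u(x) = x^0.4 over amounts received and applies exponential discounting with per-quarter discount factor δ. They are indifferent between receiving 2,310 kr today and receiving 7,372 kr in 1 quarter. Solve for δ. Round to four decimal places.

δ ≈ 0.6287

The payoff in 1 quarter is discounted by δ, so u(2310) = δ·u(7372) and δ = u(2310)/u(7372).
With u(x) = x^0.4: δ = 2310^0.4/7372^0.4 = (2310/7372)^0.4 = 0.62865.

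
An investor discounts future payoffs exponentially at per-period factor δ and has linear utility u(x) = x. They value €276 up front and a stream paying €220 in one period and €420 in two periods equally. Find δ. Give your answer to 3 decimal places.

Present value of the stream is 220·δ + 420·δ². Indifference gives 220δ + 420δ² = 276.
That is, 420δ² + 220δ − 276 = 0, a quadratic in δ.
By the quadratic formula (taking the positive root), δ = (−220 + √512080.00) / 840 ≈ 0.590.

δ ≈ 0.590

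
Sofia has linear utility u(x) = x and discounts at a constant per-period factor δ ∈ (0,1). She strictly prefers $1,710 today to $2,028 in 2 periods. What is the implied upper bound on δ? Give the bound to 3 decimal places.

δ < 0.918

Under u(x) = x this choice says 1710 > δ^2·2028.
Dividing by 2028: δ^2 < 0.84320. Both sides are positive, so the square root keeps the direction.
δ < 0.84320^(1/2) = 0.918.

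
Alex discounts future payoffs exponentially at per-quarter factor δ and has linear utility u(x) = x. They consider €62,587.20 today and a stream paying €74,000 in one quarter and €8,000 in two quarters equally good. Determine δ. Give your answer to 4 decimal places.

δ ≈ 0.7800

The stream is worth 74000δ + 8000δ² today, so 74000δ + 8000δ² = 62587.20.
That is, 8000δ² + 74000δ − 62587.20 = 0, a quadratic in δ.
By the quadratic formula (taking the positive root), δ = (−74000 + √7478790400.00) / 16000 ≈ 0.7800.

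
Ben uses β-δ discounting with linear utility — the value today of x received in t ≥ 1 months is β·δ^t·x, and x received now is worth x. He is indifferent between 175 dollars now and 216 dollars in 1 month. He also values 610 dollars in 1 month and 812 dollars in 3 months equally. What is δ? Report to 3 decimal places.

From the later pair, β·δ^1·610 = β·δ^3·812; dividing through, δ^2 = 610/812 = 0.75123, so δ = 0.86674.

δ ≈ 0.867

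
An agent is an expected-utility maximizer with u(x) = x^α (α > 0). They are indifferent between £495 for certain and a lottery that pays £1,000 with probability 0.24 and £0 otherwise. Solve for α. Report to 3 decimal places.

Since u(0) = 0, the lottery's EU is 0.24·1000^α.
Setting u(495) equal to that: 495^α = 0.24·1000^α ⇒ (495/1000)^α = 0.24.
Take logs: α = ln 0.24 / ln(495/1000) ≈ 2.02947.

α ≈ 2.029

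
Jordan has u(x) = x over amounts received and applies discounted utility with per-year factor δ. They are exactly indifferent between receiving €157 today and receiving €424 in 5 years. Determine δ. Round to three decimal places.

Equating discounted utilities: u(157) = δ^5·u(424) ⇒ δ^5 = u(157)/u(424).
With u(x) = x: δ^5 = 157/424 = 0.37028.
Hence δ = (0.37028)^(1/5) = 0.81980.

δ ≈ 0.820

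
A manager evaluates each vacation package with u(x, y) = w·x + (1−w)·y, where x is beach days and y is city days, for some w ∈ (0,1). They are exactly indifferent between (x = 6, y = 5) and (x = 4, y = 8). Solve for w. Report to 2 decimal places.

w = 0.60

u(6,5) = u(4,8) means w·6 + (1−w)·5 = w·4 + (1−w)·8.
w·(6−4) = (1−w)·(8−5), i.e. w·2 = (1−w)·3.
So w/(1−w) = 3/2 = 1.5000, giving w = 3/(2+3) = 0.60.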